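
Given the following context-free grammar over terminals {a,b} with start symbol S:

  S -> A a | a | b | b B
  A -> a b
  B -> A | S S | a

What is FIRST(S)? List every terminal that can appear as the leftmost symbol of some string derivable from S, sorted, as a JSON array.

Compute FIRST by fixpoint:
pass 1:
  A via A→a b: +{a}
  B via B→A: +{a}
  S via S→A a: +{a}
  S via S→b: +{b}
  FIRST[S]={a,b}  FIRST[A]={a}  FIRST[B]={a}
pass 2:
  B via B→S S: +{b}
  FIRST[S]={a,b}  FIRST[A]={a}  FIRST[B]={a,b}
pass 3: done
  FIRST[S]={a,b}  FIRST[A]={a}  FIRST[B]={a,b}

FIRST(S) = ["a", "b"]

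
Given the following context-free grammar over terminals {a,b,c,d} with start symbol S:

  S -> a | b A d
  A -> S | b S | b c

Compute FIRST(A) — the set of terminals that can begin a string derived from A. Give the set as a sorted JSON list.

Compute FIRST by fixpoint:
[1]
  A via A→b S: +{b}
  S via S→a: +{a}
  S via S→b A d: +{b}
  FIRST(S)={a,b}  FIRST(A)={b}
[2]
  A via A→S: +{a}
  FIRST(S)={a,b}  FIRST(A)={a,b}
[3] done
  FIRST(S)={a,b}  FIRST(A)={a,b}

FIRST(A) = ["a", "b"]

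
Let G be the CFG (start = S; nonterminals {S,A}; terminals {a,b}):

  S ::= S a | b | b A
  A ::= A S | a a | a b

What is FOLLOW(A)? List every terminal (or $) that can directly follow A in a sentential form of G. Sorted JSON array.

FIRST sets, iterate to fixpoint:
iter 1:
  A via A→a a: +{a}
  S via S→b: +{b}
  FIRST(S)={b}  FIRST(A)={a}
iter 2: (stable)
  FIRST(S)={b}  FIRST(A)={a}

Compute FOLLOW by fixpoint:
initialize: $ ∈ FOLLOW(S)
[1]
  A→A S: FOLLOW(A) ⊇ FIRST(S) = {b}; new: +{b}
  A→A S: FOLLOW(S) ⊇ FOLLOW(A) ⊇ {b}; new: +{b}
  S→S a: FOLLOW(S) ⊇ FIRST(a) = {a}; new: +{a}
  S→b A: FOLLOW(A) ⊇ FOLLOW(S) ⊇ {$,a,b}; new: +{$,a}
  S: {$,a,b}  A: {$,a,b}
[2] (no change)
  S: {$,a,b}  A: {$,a,b}

FOLLOW(A) = ["$", "a", "b"]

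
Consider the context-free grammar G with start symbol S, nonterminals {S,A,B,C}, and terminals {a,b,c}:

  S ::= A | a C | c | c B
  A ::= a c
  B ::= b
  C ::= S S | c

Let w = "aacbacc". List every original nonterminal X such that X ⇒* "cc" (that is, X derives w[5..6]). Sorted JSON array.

CNF form of G:
  S -> T0 C | T0 T1 | T1 B | c
  A -> T0 T1
  B -> b
  C -> S S | c
  T0 -> a
  T1 -> c

CYK fill, restricted to cells inside w[5..6]:
  [5..5]={C,S,T1}  "c"  orig:{C,S}
  [6..6]={C,S,T1}  "c"  orig:{C,S}
  [5..6]={C}  "cc"

Original NTs in T[5,6] deriving "cc": ["C"]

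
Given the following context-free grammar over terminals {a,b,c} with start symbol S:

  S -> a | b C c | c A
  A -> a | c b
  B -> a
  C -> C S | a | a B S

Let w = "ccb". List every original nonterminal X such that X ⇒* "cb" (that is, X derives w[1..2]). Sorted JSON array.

CNF form of G:
  S -> T0 A | T1 X4 | a
  A -> T0 T1 | a
  B -> a
  C -> C S | T2 X3 | a
  T0 -> c
  T1 -> b
  T2 -> a
  X3 -> B S
  X4 -> C T0

Fill CYK table bottom-up, restricted to cells inside w[1..2]:
  T[1,1] 'c' = {T0}  orig:{}
  T[2,2] 'b' = {T1}  orig:{}
  T[1,2] 'cb' = {A}

Original NTs in T[1,2] deriving "cb": ["A"]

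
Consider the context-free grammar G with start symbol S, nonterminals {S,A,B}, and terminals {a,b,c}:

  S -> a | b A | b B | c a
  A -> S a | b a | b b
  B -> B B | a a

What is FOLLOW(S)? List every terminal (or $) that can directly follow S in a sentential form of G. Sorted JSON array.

Compute FIRST by fixpoint:
[1]
  A via A→b a: +{b}
  B via B→a a: +{a}
  S via S→a: +{a}
  S via S→b A: +{b}
  S via S→c a: +{c}
  FIRST[S]={a,b,c}  FIRST[A]={b}  FIRST[B]={a}
[2]
  A via A→S a: +{a,c}
  FIRST[S]={a,b,c}  FIRST[A]={a,b,c}  FIRST[B]={a}
[3] (stable)
  FIRST[S]={a,b,c}  FIRST[A]={a,b,c}  FIRST[B]={a}

Compute FOLLOW by fixpoint:
seed FOLLOW(S) with $
[1]
  A→S a: FOLLOW(S) ⊇ FIRST(a) = {a}; new: +{a}
  B→B B: FOLLOW(B) ⊇ FIRST(B) = {a}; new: +{a}
  S→b A: FOLLOW(A) ⊇ FOLLOW(S) ⊇ {$,a}; new: +{$,a}
  S→b B: FOLLOW(B) ⊇ FOLLOW(S) ⊇ {$,a}; new: +{$}
  FOLLOW[S]={$,a}  FOLLOW[A]={$,a}  FOLLOW[B]={$,a}
[2] (stable)
  FOLLOW[S]={$,a}  FOLLOW[A]={$,a}  FOLLOW[B]={$,a}

FOLLOW(S) = ["$", "a"]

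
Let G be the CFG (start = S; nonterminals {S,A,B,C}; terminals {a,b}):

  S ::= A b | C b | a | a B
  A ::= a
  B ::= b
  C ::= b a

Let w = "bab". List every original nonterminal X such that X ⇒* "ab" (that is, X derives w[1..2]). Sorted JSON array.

Convert to CNF:
  S -> A T0 | C T0 | T1 B | a
  A -> a
  B -> b
  C -> T0 T1
  T0 -> b
  T1 -> a

Fill CYK table bottom-up, restricted to cells inside w[1..2]:
  cell(1,1) a: {A,S,T1}  orig:{A,S}
  cell(2,2) b: {B,T0}  orig:{B}
  cell(1,2) ab: {S}

Original NTs in T[1,2] deriving "ab": ["S"]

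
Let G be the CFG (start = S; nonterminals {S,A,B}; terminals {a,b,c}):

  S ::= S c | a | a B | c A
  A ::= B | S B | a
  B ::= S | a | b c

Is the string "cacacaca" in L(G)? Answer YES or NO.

CNF form of G:
  S -> S T0 | T0 A | T1 B | a
  A -> S B | S T0 | T0 A | T1 B | T2 T0 | a
  B -> S T0 | T0 A | T1 B | T2 T0 | a
  T0 -> c
  T1 -> a
  T2 -> b

CYK table (by increasing span):
  cell(0,0) c: {T0}  orig:{}
  cell(1,1) a: {A,B,S,T1}  orig:{A,B,S}
  cell(2,2) c: {T0}  orig:{}
  cell(3,3) a: {A,B,S,T1}  orig:{A,B,S}
  cell(4,4) c: {T0}  orig:{}
  cell(5,5) a: {A,B,S,T1}  orig:{A,B,S}
  cell(6,6) c: {T0}  orig:{}
  cell(7,7) a: {A,B,S,T1}  orig:{A,B,S}
  cell(0,1) ca: {A,B,S}
  cell(1,2) ac: {A,B,S}
  cell(2,3) ca: {A,B,S}
  cell(3,4) ac: {A,B,S}
  cell(4,5) ca: {A,B,S}
  cell(5,6) ac: {A,B,S}
  cell(6,7) ca: {A,B,S}
  cell(0,2) cac: {A,B,S}
  cell(1,3) aca: {A,B,S}
  cell(2,4) cac: {A,B,S}
  cell(3,5) aca: {A,B,S}
  cell(4,6) cac: {A,B,S}
  cell(5,7) aca: {A,B,S}
  cell(0,3) caca: {A,B,S}
  cell(1,4) acac: {A,B,S}
  cell(2,5) caca: {A,B,S}
  cell(3,6) acac: {A,B,S}
  cell(4,7) caca: {A,B,S}
  cell(0,4) cacac: {A,B,S}
  cell(1,5) acaca: {A,B,S}
  cell(2,6) cacac: {A,B,S}
  cell(3,7) acaca: {A,B,S}
  cell(0,5) cacaca: {A,B,S}
  cell(1,6) acacac: {A,B,S}
  cell(2,7) cacaca: {A,B,S}
  cell(0,6) cacacac: {A,B,S}
  cell(1,7) acacaca: {A,B,S}
  cell(0,7) cacacaca: {A,B,S}

S ∈ T[0,7] ⇒ YES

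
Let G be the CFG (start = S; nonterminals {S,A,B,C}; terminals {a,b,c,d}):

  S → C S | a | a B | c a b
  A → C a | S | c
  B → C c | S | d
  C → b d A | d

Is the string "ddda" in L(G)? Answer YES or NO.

CNF form of G:
  S -> C S | T0 B | T1 X7 | a
  A -> C S | C T0 | T0 B | T1 X4 | a | c
  B -> C S | C T1 | T0 B | T1 X5 | a | d
  C -> T2 X6 | d
  T0 -> a
  T1 -> c
  T2 -> b
  T3 -> d
  X4 -> T0 T2
  X5 -> T0 T2
  X6 -> T3 A
  X7 -> T0 T2

CYK fill:
  T[0,0] 'd' = {B,C,T3}  orig:{B,C}
  T[1,1] 'd' = {B,C,T3}  orig:{B,C}
  T[2,2] 'd' = {B,C,T3}  orig:{B,C}
  T[3,3] 'a' = {A,B,S,T0}  orig:{A,B,S}
  T[0,1] 'dd' = ∅
  T[1,2] 'dd' = ∅
  T[2,3] 'da' = {A,B,S,X6}  orig:{A,B,S}
  T[0,2] 'ddd' = ∅
  T[1,3] 'dda' = {A,B,S,X6}  orig:{A,B,S}
  T[0,3] 'ddda' = {A,B,S,X6}  orig:{A,B,S}

S ∈ T[0,3] ⇒ YES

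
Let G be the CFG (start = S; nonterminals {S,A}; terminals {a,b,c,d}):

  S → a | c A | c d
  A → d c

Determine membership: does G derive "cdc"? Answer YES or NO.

CNF form of G:
  S -> T1 A | T1 T0 | a
  A -> T0 T1
  T0 -> d
  T1 -> c

Fill CYK table bottom-up:
  cell(0,0) c: {T1}  orig:{}
  cell(1,1) d: {T0}  orig:{}
  cell(2,2) c: {T1}  orig:{}
  cell(0,1) cd: {S}
  cell(1,2) dc: {A}
  cell(0,2) cdc: {S}

S ∈ T[0,2] ⇒ YES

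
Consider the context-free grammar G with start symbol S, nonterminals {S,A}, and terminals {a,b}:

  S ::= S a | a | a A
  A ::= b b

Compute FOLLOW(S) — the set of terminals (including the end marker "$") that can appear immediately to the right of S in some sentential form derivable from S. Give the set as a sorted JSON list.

Compute FIRST by fixpoint:
pass 1:
  A via A→b b: +{b}
  S via S→a: +{a}
  FIRST(S)={a}  FIRST(A)={b}
pass 2: (stable)
  FIRST(S)={a}  FIRST(A)={b}

FOLLOW sets:
FOLLOW(S) := {$}
iter 1:
  S→S a: FOLLOW(S) ⊇ FIRST(a) = {a}; new: +{a}
  S→a A: FOLLOW(A) ⊇ FOLLOW(S) ⊇ {$,a}; new: +{$,a}
  FOLLOW[S]={$,a}  FOLLOW[A]={$,a}
iter 2: — fixpoint
  FOLLOW[S]={$,a}  FOLLOW[A]={$,a}

FOLLOW(S) = ["$", "a"]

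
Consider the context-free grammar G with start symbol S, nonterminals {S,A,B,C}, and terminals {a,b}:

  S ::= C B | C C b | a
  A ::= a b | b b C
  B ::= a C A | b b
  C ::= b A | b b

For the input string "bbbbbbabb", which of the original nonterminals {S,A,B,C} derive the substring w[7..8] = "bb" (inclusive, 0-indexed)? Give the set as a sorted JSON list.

Convert to CNF:
  S -> C B | C X4 | a
  A -> T0 T1 | T1 X2
  B -> T0 X3 | T1 T1
  C -> T1 A | T1 T1
  T0 -> a
  T1 -> b
  X2 -> T1 C
  X3 -> C A
  X4 -> C T1

CYK table (by increasing span), restricted to cells inside w[7..8]:
  T[7,7] 'b' = {T1}  orig:{}
  T[8,8] 'b' = {T1}  orig:{}
  T[7,8] 'bb' = {B,C}

Original NTs in T[7,8] deriving "bb": ["B", "C"]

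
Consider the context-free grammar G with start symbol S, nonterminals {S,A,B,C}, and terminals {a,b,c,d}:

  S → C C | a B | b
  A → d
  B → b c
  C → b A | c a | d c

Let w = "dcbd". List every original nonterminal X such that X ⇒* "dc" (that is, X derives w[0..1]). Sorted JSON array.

CNF form of G:
  S -> C C | T2 B | b
  A -> d
  B -> T0 T1
  C -> T0 A | T1 T2 | T3 T1
  T0 -> b
  T1 -> c
  T2 -> a
  T3 -> d

Fill CYK table bottom-up — only the sub-triangle for w[0..1]:
  [0..0]={A,T3}  "d"  orig:{A}
  [1..1]={T1}  "c"  orig:{}
  [0..1]={C}  "dc"

Original NTs in T[0,1] deriving "dc": ["C"]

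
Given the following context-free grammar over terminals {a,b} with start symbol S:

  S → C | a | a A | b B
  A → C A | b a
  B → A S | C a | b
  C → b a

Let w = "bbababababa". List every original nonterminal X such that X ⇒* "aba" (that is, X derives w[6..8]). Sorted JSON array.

CNF form of G:
  S -> T0 B | T0 T1 | T1 A | a
  A -> C A | T0 T1
  B -> A S | C T1 | b
  C -> T0 T1
  T0 -> b
  T1 -> a

CYK table (by increasing span) (cells [i..j] with 6 ≤ i ≤ j ≤ 8 only):
  T[6,6] 'a' = {S,T1}  orig:{S}
  T[7,7] 'b' = {B,T0}  orig:{B}
  T[8,8] 'a' = {S,T1}  orig:{S}
  T[6,7] 'ab' = ∅
  T[7,8] 'ba' = {A,C,S}
  T[6,8] 'aba' = {S}

Original NTs in T[6,8] deriving "aba": ["S"]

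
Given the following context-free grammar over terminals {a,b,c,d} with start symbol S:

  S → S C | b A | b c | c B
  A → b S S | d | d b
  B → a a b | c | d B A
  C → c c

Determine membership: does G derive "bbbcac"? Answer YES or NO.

CNF form of G:
  S -> S C | T0 A | T0 T3 | T3 B
  A -> T0 X4 | T1 T0 | d
  B -> T1 X6 | T2 X5 | c
  C -> T3 T3
  T0 -> b
  T1 -> d
  T2 -> a
  T3 -> c
  X4 -> S S
  X5 -> T2 T0
  X6 -> B A

CYK table (by increasing span):
  cell(0,0) b: {T0}  orig:{}
  cell(1,1) b: {T0}  orig:{}
  cell(2,2) b: {T0}  orig:{}
  cell(3,3) c: {B,T3}  orig:{B}
  cell(4,4) a: {T2}  orig:{}
  cell(5,5) c: {B,T3}  orig:{B}
  cell(0,1) bb: ∅
  cell(1,2) bb: ∅
  cell(2,3) bc: {S}
  cell(3,4) ca: ∅
  cell(4,5) ac: ∅
  cell(0,2) bbb: ∅
  cell(1,3) bbc: ∅
  cell(2,4) bca: ∅
  cell(3,5) cac: ∅
  cell(0,3) bbbc: ∅
  cell(1,4) bbca: ∅
  cell(2,5) bcac: ∅
  cell(0,4) bbbca: ∅
  cell(1,5) bbcac: ∅
  cell(0,5) bbbcac: ∅

S ∉ T[0,5] ⇒ NO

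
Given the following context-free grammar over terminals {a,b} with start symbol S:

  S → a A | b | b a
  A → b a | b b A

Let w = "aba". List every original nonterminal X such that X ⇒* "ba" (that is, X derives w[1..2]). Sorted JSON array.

Convert to CNF:
  S -> T0 T1 | T1 A | b
  A -> T0 T1 | T0 X2
  T0 -> b
  T1 -> a
  X2 -> T0 A

CYK fill, restricted to cells inside w[1..2]:
  cell(1,1) b: {S,T0}  orig:{S}
  cell(2,2) a: {T1}  orig:{}
  cell(1,2) ba: {A,S}

Original NTs in T[1,2] deriving "ba": ["A", "S"]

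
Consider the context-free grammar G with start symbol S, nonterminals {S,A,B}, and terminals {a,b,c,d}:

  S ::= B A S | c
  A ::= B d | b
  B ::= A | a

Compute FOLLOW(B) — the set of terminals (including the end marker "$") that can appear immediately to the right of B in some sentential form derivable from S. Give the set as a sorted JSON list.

Compute FIRST by fixpoint:
pass 1:
  A via A→b: +{b}
  B via B→A: +{b}
  B via B→a: +{a}
  S via S→B A S: +{a,b}
  S via S→c: +{c}
  FIRST[S]={a,b,c}  FIRST[A]={b}  FIRST[B]={a,b}
pass 2:
  A via A→B d: +{a}
  FIRST[S]={a,b,c}  FIRST[A]={a,b}  FIRST[B]={a,b}
pass 3: done
  FIRST[S]={a,b,c}  FIRST[A]={a,b}  FIRST[B]={a,b}

FOLLOW sets:
FOLLOW(S) := {$}
iter 1:
  A→B d: FOLLOW(B) ⊇ FIRST(d) = {d}; new: +{d}
  B→A: FOLLOW(A) ⊇ FOLLOW(B) ⊇ {d}; new: +{d}
  S→B A S: FOLLOW(B) ⊇ FIRST(A) = {a,b}; new: +{a,b}
  S→B A S: FOLLOW(A) ⊇ FIRST(S) = {a,b,c}; new: +{a,b,c}
  FOLLOW(S)={$}  FOLLOW(A)={a,b,c,d}  FOLLOW(B)={a,b,d}
iter 2: done
  FOLLOW(S)={$}  FOLLOW(A)={a,b,c,d}  FOLLOW(B)={a,b,d}

FOLLOW(B) = ["a", "b", "d"]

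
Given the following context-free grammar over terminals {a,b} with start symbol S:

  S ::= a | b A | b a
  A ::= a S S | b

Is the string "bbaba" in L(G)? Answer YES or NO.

Convert to CNF:
  S -> T1 A | T1 T0 | a
  A -> T0 X2 | b
  T0 -> a
  T1 -> b
  X2 -> S S

Fill CYK table bottom-up:
  [0..0]={A,T1}  "b"  orig:{A}
  [1..1]={A,T1}  "b"  orig:{A}
  [2..2]={S,T0}  "a"  orig:{S}
  [3..3]={A,T1}  "b"  orig:{A}
  [4..4]={S,T0}  "a"  orig:{S}
  [0..1]={S}  "bb"
  [1..2]={S}  "ba"
  [2..3]=∅  "ab"
  [3..4]={S}  "ba"
  [0..2]={X2}  "bba"  orig:{}
  [1..3]=∅  "bab"
  [2..4]={X2}  "aba"  orig:{}
  [0..3]=∅  "bbab"
  [1..4]={X2}  "baba"  orig:{}
  [0..4]=∅  "bbaba"

S ∉ T[0,4] ⇒ NO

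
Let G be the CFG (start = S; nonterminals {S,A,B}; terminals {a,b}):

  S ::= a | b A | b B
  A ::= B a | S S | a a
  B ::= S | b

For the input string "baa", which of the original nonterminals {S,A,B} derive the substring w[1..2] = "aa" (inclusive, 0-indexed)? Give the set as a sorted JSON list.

Convert to CNF:
  S -> T1 A | T1 B | a
  A -> B T0 | S S | T0 T0
  B -> T1 A | T1 B | a | b
  T0 -> a
  T1 -> b

CYK table (by increasing span), restricted to cells inside w[1..2]:
  cell(1,1) a: {B,S,T0}  orig:{B,S}
  cell(2,2) a: {B,S,T0}  orig:{B,S}
  cell(1,2) aa: {A}

Original NTs in T[1,2] deriving "aa": ["A"]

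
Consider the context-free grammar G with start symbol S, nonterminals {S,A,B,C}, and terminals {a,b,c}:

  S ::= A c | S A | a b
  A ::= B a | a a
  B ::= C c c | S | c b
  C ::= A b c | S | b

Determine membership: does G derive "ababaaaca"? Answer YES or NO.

Convert to CNF:
  S -> A T1 | S A | T0 T2
  A -> B T0 | T0 T0
  B -> A T1 | C X3 | S A | T0 T2 | T1 T2
  C -> A T1 | A X4 | S A | T0 T2 | b
  T0 -> a
  T1 -> c
  T2 -> b
  X3 -> T1 T1
  X4 -> T2 T1

CYK table (by increasing span):
  cell(0,0) a: {T0}  orig:{}
  cell(1,1) b: {C,T2}  orig:{C}
  cell(2,2) a: {T0}  orig:{}
  cell(3,3) b: {C,T2}  orig:{C}
  cell(4,4) a: {T0}  orig:{}
  cell(5,5) a: {T0}  orig:{}
  cell(6,6) a: {T0}  orig:{}
  cell(7,7) c: {T1}  orig:{}
  cell(8,8) a: {T0}  orig:{}
  cell(0,1) ab: {B,C,S}
  cell(1,2) ba: ∅
  cell(2,3) ab: {B,C,S}
  cell(3,4) ba: ∅
  cell(4,5) aa: {A}
  cell(5,6) aa: {A}
  cell(6,7) ac: ∅
  cell(7,8) ca: ∅
  cell(0,2) aba: {A}
  cell(1,3) bab: ∅
  cell(2,4) aba: {A}
  cell(3,5) baa: ∅
  cell(4,6) aaa: ∅
  cell(5,7) aac: {B,C,S}
  cell(6,8) aca: ∅
  cell(0,3) abab: ∅
  cell(1,4) baba: ∅
  cell(2,5) abaa: {B,C,S}
  cell(3,6) baaa: ∅
  cell(4,7) aaac: ∅
  cell(5,8) aaca: {A}
  cell(0,4) ababa: {B,C,S}
  cell(1,5) babaa: ∅
  cell(2,6) abaaa: {A}
  cell(3,7) baaac: ∅
  cell(4,8) aaaca: ∅
  cell(0,5) ababaa: {A}
  cell(1,6) babaaa: ∅
  cell(2,7) abaaac: {B,C,S}
  cell(3,8) baaaca: ∅
  cell(0,6) ababaaa: {B,C,S}
  cell(1,7) babaaac: ∅
  cell(2,8) abaaaca: {A}
  cell(0,7) ababaaac: ∅
  cell(1,8) babaaaca: ∅
  cell(0,8) ababaaaca: {B,C,S}

S ∈ T[0,8] ⇒ YES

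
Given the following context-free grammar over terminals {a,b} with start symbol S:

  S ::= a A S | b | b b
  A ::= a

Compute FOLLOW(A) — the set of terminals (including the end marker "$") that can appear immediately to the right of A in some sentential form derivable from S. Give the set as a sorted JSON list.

FIRST iteration:
[1]
  A via A→a: +{a}
  S via S→a A S: +{a}
  S via S→b: +{b}
  FIRST[S]={a,b}  FIRST[A]={a}
[2] (stable)
  FIRST[S]={a,b}  FIRST[A]={a}

FOLLOW iteration:
FOLLOW(S) := {$}
round 1:
  S→a A S: FOLLOW(A) ⊇ FIRST(S) = {a,b}; new: +{a,b}
  S: {$}  A: {a,b}
round 2: (no change)
  S: {$}  A: {a,b}

FOLLOW(A) = ["a", "b"]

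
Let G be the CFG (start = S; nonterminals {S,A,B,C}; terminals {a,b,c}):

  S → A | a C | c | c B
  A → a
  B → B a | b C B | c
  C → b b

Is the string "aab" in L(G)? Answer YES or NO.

Convert to CNF:
  S -> T0 C | T2 B | a | c
  A -> a
  B -> B T0 | T1 X3 | c
  C -> T1 T1
  T0 -> a
  T1 -> b
  T2 -> c
  X3 -> C B

Fill CYK table bottom-up:
  [0..0]={A,S,T0}  "a"  orig:{A,S}
  [1..1]={A,S,T0}  "a"  orig:{A,S}
  [2..2]={T1}  "b"  orig:{}
  [0..1]=∅  "aa"
  [1..2]=∅  "ab"
  [0..2]=∅  "aab"

S ∉ T[0,2] ⇒ NO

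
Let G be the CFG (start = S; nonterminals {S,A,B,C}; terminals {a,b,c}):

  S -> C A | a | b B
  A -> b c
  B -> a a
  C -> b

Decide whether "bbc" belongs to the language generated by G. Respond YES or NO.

Convert to CNF:
  S -> C A | T0 B | a
  A -> T0 T1
  B -> T2 T2
  C -> b
  T0 -> b
  T1 -> c
  T2 -> a

CYK fill:
  T[0,0] 'b' = {C,T0}  orig:{C}
  T[1,1] 'b' = {C,T0}  orig:{C}
  T[2,2] 'c' = {T1}  orig:{}
  T[0,1] 'bb' = ∅
  T[1,2] 'bc' = {A}
  T[0,2] 'bbc' = {S}

S ∈ T[0,2] ⇒ YES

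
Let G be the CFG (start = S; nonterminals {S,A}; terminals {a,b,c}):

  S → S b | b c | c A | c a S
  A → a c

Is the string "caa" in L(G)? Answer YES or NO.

CNF form of G:
  S -> S T2 | T1 A | T1 X3 | T2 T1
  A -> T0 T1
  T0 -> a
  T1 -> c
  T2 -> b
  X3 -> T0 S

CYK table (by increasing span):
  T[0,0] 'c' = {T1}  orig:{}
  T[1,1] 'a' = {T0}  orig:{}
  T[2,2] 'a' = {T0}  orig:{}
  T[0,1] 'ca' = ∅
  T[1,2] 'aa' = ∅
  T[0,2] 'caa' = ∅

S ∉ T[0,2] ⇒ NO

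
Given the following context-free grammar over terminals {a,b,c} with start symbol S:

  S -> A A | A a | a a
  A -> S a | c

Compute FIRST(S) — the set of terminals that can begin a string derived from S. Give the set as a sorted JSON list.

FIRST iteration:
iter 1:
  A via A→c: +{c}
  S via S→A A: +{c}
  S via S→a a: +{a}
  FIRST[S]={a,c}  FIRST[A]={c}
iter 2:
  A via A→S a: +{a}
  FIRST[S]={a,c}  FIRST[A]={a,c}
iter 3: (no change)
  FIRST[S]={a,c}  FIRST[A]={a,c}

FIRST(S) = ["a", "c"]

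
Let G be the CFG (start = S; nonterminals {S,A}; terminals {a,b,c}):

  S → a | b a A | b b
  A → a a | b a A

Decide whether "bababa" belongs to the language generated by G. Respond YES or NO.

CNF form of G:
  S -> T1 T1 | T1 X3 | a
  A -> T0 T0 | T1 X2
  T0 -> a
  T1 -> b
  X2 -> T0 A
  X3 -> T0 A

CYK table (by increasing span):
  cell(0,0) b: {T1}  orig:{}
  cell(1,1) a: {S,T0}  orig:{S}
  cell(2,2) b: {T1}  orig:{}
  cell(3,3) a: {S,T0}  orig:{S}
  cell(4,4) b: {T1}  orig:{}
  cell(5,5) a: {S,T0}  orig:{S}
  cell(0,1) ba: ∅
  cell(1,2) ab: ∅
  cell(2,3) ba: ∅
  cell(3,4) ab: ∅
  cell(4,5) ba: ∅
  cell(0,2) bab: ∅
  cell(1,3) aba: ∅
  cell(2,4) bab: ∅
  cell(3,5) aba: ∅
  cell(0,3) baba: ∅
  cell(1,4) abab: ∅
  cell(2,5) baba: ∅
  cell(0,4) babab: ∅
  cell(1,5) ababa: ∅
  cell(0,5) bababa: ∅

S ∉ T[0,5] ⇒ NO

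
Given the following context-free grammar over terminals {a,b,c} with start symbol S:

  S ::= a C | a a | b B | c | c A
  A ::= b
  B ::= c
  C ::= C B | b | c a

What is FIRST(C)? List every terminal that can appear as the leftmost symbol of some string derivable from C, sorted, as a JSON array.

FIRST iteration:
iter 1:
  A via A→b: +{b}
  B via B→c: +{c}
  C via C→b: +{b}
  C via C→c a: +{c}
  S via S→a C: +{a}
  S via S→b B: +{b}
  S via S→c: +{c}
  S: {a,b,c}  A: {b}  B: {c}  C: {b,c}
iter 2: done
  S: {a,b,c}  A: {b}  B: {c}  C: {b,c}

FIRST(C) = ["b", "c"]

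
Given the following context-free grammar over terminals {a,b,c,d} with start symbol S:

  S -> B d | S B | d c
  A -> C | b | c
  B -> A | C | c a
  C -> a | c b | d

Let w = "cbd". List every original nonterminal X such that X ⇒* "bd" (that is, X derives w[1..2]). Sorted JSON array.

Convert to CNF:
  S -> B T3 | S B | T3 T0
  A -> T0 T1 | a | b | c | d
  B -> T0 T1 | T0 T2 | a | b | c | d
  C -> T0 T1 | a | d
  T0 -> c
  T1 -> b
  T2 -> a
  T3 -> d

CYK table (by increasing span) (cells [i..j] with 1 ≤ i ≤ j ≤ 2 only):
  [1..1]={A,B,T1}  "b"  orig:{A,B}
  [2..2]={A,B,C,T3}  "d"  orig:{A,B,C}
  [1..2]={S}  "bd"

Original NTs in T[1,2] deriving "bd": ["S"]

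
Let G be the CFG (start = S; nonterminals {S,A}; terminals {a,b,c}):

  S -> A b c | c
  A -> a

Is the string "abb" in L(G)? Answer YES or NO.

CNF form of G:
  S -> A X2 | c
  A -> a
  T0 -> b
  T1 -> c
  X2 -> T0 T1

CYK fill:
  T[0,0] 'a' = {A}
  T[1,1] 'b' = {T0}  orig:{}
  T[2,2] 'b' = {T0}  orig:{}
  T[0,1] 'ab' = ∅
  T[1,2] 'bb' = ∅
  T[0,2] 'abb' = ∅

S ∉ T[0,2] ⇒ NO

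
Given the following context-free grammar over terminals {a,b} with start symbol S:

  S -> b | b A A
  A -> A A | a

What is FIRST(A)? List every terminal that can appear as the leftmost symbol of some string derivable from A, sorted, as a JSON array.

FIRST sets, iterate to fixpoint:
pass 1:
  A via A→a: +{a}
  S via S→b: +{b}
  FIRST[S]={b}  FIRST[A]={a}
pass 2: (no change)
  FIRST[S]={b}  FIRST[A]={a}

FIRST(A) = ["a"]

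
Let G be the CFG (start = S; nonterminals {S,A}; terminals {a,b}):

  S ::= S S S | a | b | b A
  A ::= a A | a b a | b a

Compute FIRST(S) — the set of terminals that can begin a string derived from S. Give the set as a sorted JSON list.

Compute FIRST by fixpoint:
iter 1:
  A via A→a A: +{a}
  A via A→b a: +{b}
  S via S→a: +{a}
  S via S→b: +{b}
  S: {a,b}  A: {a,b}
iter 2: (stable)
  S: {a,b}  A: {a,b}

FIRST(S) = ["a", "b"]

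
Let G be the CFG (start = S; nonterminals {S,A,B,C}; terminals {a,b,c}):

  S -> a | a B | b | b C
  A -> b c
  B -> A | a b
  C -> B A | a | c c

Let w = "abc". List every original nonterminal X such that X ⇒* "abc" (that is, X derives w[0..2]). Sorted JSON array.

CNF form of G:
  S -> T0 C | T2 B | a | b
  A -> T0 T1
  B -> T0 T1 | T2 T0
  C -> B A | T1 T1 | a
  T0 -> b
  T1 -> c
  T2 -> a

CYK fill (cells [i..j] with 0 ≤ i ≤ j ≤ 2 only):
  cell(0,0) a: {C,S,T2}  orig:{C,S}
  cell(1,1) b: {S,T0}  orig:{S}
  cell(2,2) c: {T1}  orig:{}
  cell(0,1) ab: {B}
  cell(1,2) bc: {A,B}
  cell(0,2) abc: {S}

Original NTs in T[0,2] deriving "abc": ["S"]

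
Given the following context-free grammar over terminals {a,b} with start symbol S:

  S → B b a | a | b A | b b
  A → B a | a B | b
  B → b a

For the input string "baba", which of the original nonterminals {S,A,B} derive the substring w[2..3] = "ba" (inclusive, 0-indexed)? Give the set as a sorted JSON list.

Convert to CNF:
  S -> B X2 | T1 A | T1 T1 | a
  A -> B T0 | T0 B | b
  B -> T1 T0
  T0 -> a
  T1 -> b
  X2 -> T1 T0

Fill CYK table bottom-up — only the sub-triangle for w[2..3]:
  [2..2]={A,T1}  "b"  orig:{A}
  [3..3]={S,T0}  "a"  orig:{S}
  [2..3]={B,X2}  "ba"  orig:{B}

Original NTs in T[2,3] deriving "ba": ["B"]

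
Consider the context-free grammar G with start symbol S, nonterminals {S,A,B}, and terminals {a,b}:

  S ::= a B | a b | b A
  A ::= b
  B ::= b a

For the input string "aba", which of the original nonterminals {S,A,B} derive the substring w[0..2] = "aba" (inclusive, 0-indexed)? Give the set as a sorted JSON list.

Convert to CNF:
  S -> T0 A | T1 B | T1 T0
  A -> b
  B -> T0 T1
  T0 -> b
  T1 -> a

CYK table (by increasing span) — only the sub-triangle for w[0..2]:
  [0..0]={T1}  "a"  orig:{}
  [1..1]={A,T0}  "b"  orig:{A}
  [2..2]={T1}  "a"  orig:{}
  [0..1]={S}  "ab"
  [1..2]={B}  "ba"
  [0..2]={S}  "aba"

Original NTs in T[0,2] deriving "aba": ["S"]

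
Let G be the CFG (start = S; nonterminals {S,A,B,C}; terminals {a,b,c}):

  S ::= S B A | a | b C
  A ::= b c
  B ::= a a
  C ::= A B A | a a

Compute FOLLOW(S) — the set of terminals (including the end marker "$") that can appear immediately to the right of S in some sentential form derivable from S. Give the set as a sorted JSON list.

Compute FIRST by fixpoint:
pass 1:
  A via A→b c: +{b}
  B via B→a a: +{a}
  C via C→A B A: +{b}
  C via C→a a: +{a}
  S via S→a: +{a}
  S via S→b C: +{b}
  FIRST[S]={a,b}  FIRST[A]={b}  FIRST[B]={a}  FIRST[C]={a,b}
pass 2: (stable)
  FIRST[S]={a,b}  FIRST[A]={b}  FIRST[B]={a}  FIRST[C]={a,b}

Compute FOLLOW by fixpoint:
FOLLOW(S) := {$}
round 1:
  C→A B A: FOLLOW(A) ⊇ FIRST(B) = {a}; new: +{a}
  C→A B A: FOLLOW(B) ⊇ FIRST(A) = {b}; new: +{b}
  S→S B A: FOLLOW(S) ⊇ FIRST(B) = {a}; new: +{a}
  S→S B A: FOLLOW(A) ⊇ FOLLOW(S) ⊇ {$,a}; new: +{$}
  S→b C: FOLLOW(C) ⊇ FOLLOW(S) ⊇ {$,a}; new: +{$,a}
  FOLLOW[S]={$,a}  FOLLOW[A]={$,a}  FOLLOW[B]={b}  FOLLOW[C]={$,a}
round 2: (no change)
  FOLLOW[S]={$,a}  FOLLOW[A]={$,a}  FOLLOW[B]={b}  FOLLOW[C]={$,a}

FOLLOW(S) = ["$", "a"]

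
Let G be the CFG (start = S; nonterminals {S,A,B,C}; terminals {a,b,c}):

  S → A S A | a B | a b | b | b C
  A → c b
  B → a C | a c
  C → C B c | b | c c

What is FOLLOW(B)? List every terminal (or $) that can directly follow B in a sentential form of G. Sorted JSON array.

FIRST sets, iterate to fixpoint:
pass 1:
  A via A→c b: +{c}
  B via B→a C: +{a}
  C via C→b: +{b}
  C via C→c c: +{c}
  S via S→A S A: +{c}
  S via S→a B: +{a}
  S via S→b: +{b}
  FIRST[S]={a,b,c}  FIRST[A]={c}  FIRST[B]={a}  FIRST[C]={b,c}
pass 2: (no change)
  FIRST[S]={a,b,c}  FIRST[A]={c}  FIRST[B]={a}  FIRST[C]={b,c}

Compute FOLLOW by fixpoint:
seed FOLLOW(S) with $
pass 1:
  C→C B c: FOLLOW(C) ⊇ FIRST(B) = {a}; new: +{a}
  C→C B c: FOLLOW(B) ⊇ FIRST(c) = {c}; new: +{c}
  S→A S A: FOLLOW(A) ⊇ FIRST(S) = {a,b,c}; new: +{a,b,c}
  S→A S A: FOLLOW(S) ⊇ FIRST(A) = {c}; new: +{c}
  S→A S A: FOLLOW(A) ⊇ FOLLOW(S) ⊇ {$,c}; new: +{$}
  S→a B: FOLLOW(B) ⊇ FOLLOW(S) ⊇ {$,c}; new: +{$}
  S→b C: FOLLOW(C) ⊇ FOLLOW(S) ⊇ {$,c}; new: +{$,c}
  FOLLOW(S)={$,c}  FOLLOW(A)={$,a,b,c}  FOLLOW(B)={$,c}  FOLLOW(C)={$,a,c}
pass 2: done
  FOLLOW(S)={$,c}  FOLLOW(A)={$,a,b,c}  FOLLOW(B)={$,c}  FOLLOW(C)={$,a,c}

FOLLOW(B) = ["$", "c"]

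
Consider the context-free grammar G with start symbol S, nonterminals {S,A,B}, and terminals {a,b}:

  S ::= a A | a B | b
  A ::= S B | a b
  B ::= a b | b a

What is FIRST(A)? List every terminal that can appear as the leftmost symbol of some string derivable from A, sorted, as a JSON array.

FIRST iteration:
[1]
  A via A→a b: +{a}
  B via B→a b: +{a}
  B via B→b a: +{b}
  S via S→a A: +{a}
  S via S→b: +{b}
  S: {a,b}  A: {a}  B: {a,b}
[2]
  A via A→S B: +{b}
  S: {a,b}  A: {a,b}  B: {a,b}
[3] (stable)
  S: {a,b}  A: {a,b}  B: {a,b}

FIRST(A) = ["a", "b"]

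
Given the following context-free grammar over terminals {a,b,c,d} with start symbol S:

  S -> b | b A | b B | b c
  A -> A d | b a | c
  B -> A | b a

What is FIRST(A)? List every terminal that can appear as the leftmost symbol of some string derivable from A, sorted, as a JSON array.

FIRST sets, iterate to fixpoint:
[1]
  A via A→b a: +{b}
  A via A→c: +{c}
  B via B→A: +{b,c}
  S via S→b: +{b}
  FIRST[S]={b}  FIRST[A]={b,c}  FIRST[B]={b,c}
[2] — fixpoint
  FIRST[S]={b}  FIRST[A]={b,c}  FIRST[B]={b,c}

FIRST(A) = ["b", "c"]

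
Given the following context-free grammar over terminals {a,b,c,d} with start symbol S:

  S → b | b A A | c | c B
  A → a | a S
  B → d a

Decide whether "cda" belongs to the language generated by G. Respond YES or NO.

CNF form of G:
  S -> T2 X4 | T3 B | b | c
  A -> T0 S | a
  B -> T1 T0
  T0 -> a
  T1 -> d
  T2 -> b
  T3 -> c
  X4 -> A A

CYK table (by increasing span):
  [0..0]={S,T3}  "c"  orig:{S}
  [1..1]={T1}  "d"  orig:{}
  [2..2]={A,T0}  "a"  orig:{A}
  [0..1]=∅  "cd"
  [1..2]={B}  "da"
  [0..2]={S}  "cda"

S ∈ T[0,2] ⇒ YES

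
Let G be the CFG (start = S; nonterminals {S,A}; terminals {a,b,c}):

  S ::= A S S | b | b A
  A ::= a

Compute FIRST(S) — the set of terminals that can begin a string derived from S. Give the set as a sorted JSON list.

Compute FIRST by fixpoint:
pass 1:
  A via A→a: +{a}
  S via S→A S S: +{a}
  S via S→b: +{b}
  FIRST[S]={a,b}  FIRST[A]={a}
pass 2: — fixpoint
  FIRST[S]={a,b}  FIRST[A]={a}

FIRST(S) = ["a", "b"]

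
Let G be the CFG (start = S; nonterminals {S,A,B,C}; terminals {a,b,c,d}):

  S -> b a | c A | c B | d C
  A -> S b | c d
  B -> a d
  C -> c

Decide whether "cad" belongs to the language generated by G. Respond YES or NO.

Convert to CNF:
  S -> T0 T3 | T1 A | T1 B | T2 C
  A -> S T0 | T1 T2
  B -> T3 T2
  C -> c
  T0 -> b
  T1 -> c
  T2 -> d
  T3 -> a

Fill CYK table bottom-up:
  cell(0,0) c: {C,T1}  orig:{C}
  cell(1,1) a: {T3}  orig:{}
  cell(2,2) d: {T2}  orig:{}
  cell(0,1) ca: ∅
  cell(1,2) ad: {B}
  cell(0,2) cad: {S}

S ∈ T[0,2] ⇒ YES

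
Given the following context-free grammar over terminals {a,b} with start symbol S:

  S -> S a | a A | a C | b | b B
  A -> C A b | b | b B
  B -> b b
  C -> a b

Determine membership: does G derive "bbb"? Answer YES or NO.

Convert to CNF:
  S -> S T1 | T0 B | T1 A | T1 C | b
  A -> C X2 | T0 B | b
  B -> T0 T0
  C -> T1 T0
  T0 -> b
  T1 -> a
  X2 -> A T0

CYK table (by increasing span):
  T[0,0] 'b' = {A,S,T0}  orig:{A,S}
  T[1,1] 'b' = {A,S,T0}  orig:{A,S}
  T[2,2] 'b' = {A,S,T0}  orig:{A,S}
  T[0,1] 'bb' = {B,X2}  orig:{B}
  T[1,2] 'bb' = {B,X2}  orig:{B}
  T[0,2] 'bbb' = {A,S}

S ∈ T[0,2] ⇒ YES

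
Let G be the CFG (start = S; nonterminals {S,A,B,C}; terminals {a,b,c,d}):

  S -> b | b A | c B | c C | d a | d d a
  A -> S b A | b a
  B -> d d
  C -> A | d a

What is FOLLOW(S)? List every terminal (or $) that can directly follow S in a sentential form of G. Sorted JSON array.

FIRST sets, iterate to fixpoint:
[1]
  A via A→b a: +{b}
  B via B→d d: +{d}
  C via C→A: +{b}
  C via C→d a: +{d}
  S via S→b: +{b}
  S via S→c B: +{c}
  S via S→d a: +{d}
  FIRST(S)={b,c,d}  FIRST(A)={b}  FIRST(B)={d}  FIRST(C)={b,d}
[2]
  A via A→S b A: +{c,d}
  C via C→A: +{c}
  FIRST(S)={b,c,d}  FIRST(A)={b,c,d}  FIRST(B)={d}  FIRST(C)={b,c,d}
[3] (no change)
  FIRST(S)={b,c,d}  FIRST(A)={b,c,d}  FIRST(B)={d}  FIRST(C)={b,c,d}

Compute FOLLOW by fixpoint:
FOLLOW(S) := {$}
round 1:
  A→S b A: FOLLOW(S) ⊇ FIRST(b) = {b}; new: +{b}
  S→b A: FOLLOW(A) ⊇ FOLLOW(S) ⊇ {$,b}; new: +{$,b}
  S→c B: FOLLOW(B) ⊇ FOLLOW(S) ⊇ {$,b}; new: +{$,b}
  S→c C: FOLLOW(C) ⊇ FOLLOW(S) ⊇ {$,b}; new: +{$,b}
  FOLLOW(S)={$,b}  FOLLOW(A)={$,b}  FOLLOW(B)={$,b}  FOLLOW(C)={$,b}
round 2: (stable)
  FOLLOW(S)={$,b}  FOLLOW(A)={$,b}  FOLLOW(B)={$,b}  FOLLOW(C)={$,b}

FOLLOW(S) = ["$", "b"]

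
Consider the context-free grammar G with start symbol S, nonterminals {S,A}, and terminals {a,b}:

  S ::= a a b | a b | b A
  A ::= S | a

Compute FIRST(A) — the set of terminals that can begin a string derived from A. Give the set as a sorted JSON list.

Compute FIRST by fixpoint:
round 1:
  A via A→a: +{a}
  S via S→a a b: +{a}
  S via S→b A: +{b}
  S: {a,b}  A: {a}
round 2:
  A via A→S: +{b}
  S: {a,b}  A: {a,b}
round 3: done
  S: {a,b}  A: {a,b}

FIRST(A) = ["a", "b"]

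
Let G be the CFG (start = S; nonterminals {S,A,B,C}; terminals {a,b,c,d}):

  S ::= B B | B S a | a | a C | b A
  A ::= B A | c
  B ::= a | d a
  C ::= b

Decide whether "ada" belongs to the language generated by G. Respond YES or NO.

Convert to CNF:
  S -> B B | B X3 | T1 C | T2 A | a
  A -> B A | c
  B -> T0 T1 | a
  C -> b
  T0 -> d
  T1 -> a
  T2 -> b
  X3 -> S T1

CYK table (by increasing span):
  T[0,0] 'a' = {B,S,T1}  orig:{B,S}
  T[1,1] 'd' = {T0}  orig:{}
  T[2,2] 'a' = {B,S,T1}  orig:{B,S}
  T[0,1] 'ad' = ∅
  T[1,2] 'da' = {B}
  T[0,2] 'ada' = {S}

S ∈ T[0,2] ⇒ YES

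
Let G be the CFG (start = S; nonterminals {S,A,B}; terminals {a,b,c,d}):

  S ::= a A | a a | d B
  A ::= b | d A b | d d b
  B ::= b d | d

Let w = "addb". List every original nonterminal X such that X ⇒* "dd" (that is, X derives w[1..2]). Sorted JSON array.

Convert to CNF:
  S -> T0 B | T2 A | T2 T2
  A -> T0 X3 | T0 X4 | b
  B -> T1 T0 | d
  T0 -> d
  T1 -> b
  T2 -> a
  X3 -> A T1
  X4 -> T0 T1

Fill CYK table bottom-up (cells [i..j] with 1 ≤ i ≤ j ≤ 2 only):
  [1..1]={B,T0}  "d"  orig:{B}
  [2..2]={B,T0}  "d"  orig:{B}
  [1..2]={S}  "dd"

Original NTs in T[1,2] deriving "dd": ["S"]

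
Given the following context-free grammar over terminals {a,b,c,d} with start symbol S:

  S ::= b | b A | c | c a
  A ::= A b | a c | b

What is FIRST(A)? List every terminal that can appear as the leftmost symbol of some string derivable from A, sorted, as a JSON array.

FIRST iteration:
iter 1:
  A via A→a c: +{a}
  A via A→b: +{b}
  S via S→b: +{b}
  S via S→c: +{c}
  S: {b,c}  A: {a,b}
iter 2: (stable)
  S: {b,c}  A: {a,b}

FIRST(A) = ["a", "b"]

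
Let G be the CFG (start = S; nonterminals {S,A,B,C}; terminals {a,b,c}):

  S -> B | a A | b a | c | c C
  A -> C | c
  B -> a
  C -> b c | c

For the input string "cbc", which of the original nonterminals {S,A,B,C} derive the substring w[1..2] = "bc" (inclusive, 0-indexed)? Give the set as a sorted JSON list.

Convert to CNF:
  S -> T0 T2 | T1 C | T2 A | a | c
  A -> T0 T1 | c
  B -> a
  C -> T0 T1 | c
  T0 -> b
  T1 -> c
  T2 -> a

CYK fill, restricted to cells inside w[1..2]:
  cell(1,1) b: {T0}  orig:{}
  cell(2,2) c: {A,C,S,T1}  orig:{A,C,S}
  cell(1,2) bc: {A,C}

Original NTs in T[1,2] deriving "bc": ["A", "C"]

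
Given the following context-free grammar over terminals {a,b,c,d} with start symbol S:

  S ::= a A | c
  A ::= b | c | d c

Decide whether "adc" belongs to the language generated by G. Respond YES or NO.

Convert to CNF:
  S -> T2 A | c
  A -> T0 T1 | b | c
  T0 -> d
  T1 -> c
  T2 -> a

Fill CYK table bottom-up:
  cell(0,0) a: {T2}  orig:{}
  cell(1,1) d: {T0}  orig:{}
  cell(2,2) c: {A,S,T1}  orig:{A,S}
  cell(0,1) ad: ∅
  cell(1,2) dc: {A}
  cell(0,2) adc: {S}

S ∈ T[0,2] ⇒ YES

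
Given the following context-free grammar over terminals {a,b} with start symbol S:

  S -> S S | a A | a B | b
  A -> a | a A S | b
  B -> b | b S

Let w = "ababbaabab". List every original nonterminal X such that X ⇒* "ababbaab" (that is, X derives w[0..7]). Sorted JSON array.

Convert to CNF:
  S -> S S | T0 A | T0 B | b
  A -> T0 X2 | a | b
  B -> T1 S | b
  T0 -> a
  T1 -> b
  X2 -> A S

CYK fill — only the sub-triangle for w[0..7]:
  T[0,0] 'a' = {A,T0}  orig:{A}
  T[1,1] 'b' = {A,B,S,T1}  orig:{A,B,S}
  T[2,2] 'a' = {A,T0}  orig:{A}
  T[3,3] 'b' = {A,B,S,T1}  orig:{A,B,S}
  T[4,4] 'b' = {A,B,S,T1}  orig:{A,B,S}
  T[5,5] 'a' = {A,T0}  orig:{A}
  T[6,6] 'a' = {A,T0}  orig:{A}
  T[7,7] 'b' = {A,B,S,T1}  orig:{A,B,S}
  T[0,1] 'ab' = {S,X2}  orig:{S}
  T[1,2] 'ba' = ∅
  T[2,3] 'ab' = {S,X2}  orig:{S}
  T[3,4] 'bb' = {B,S,X2}  orig:{B,S}
  T[4,5] 'ba' = ∅
  T[5,6] 'aa' = {S}
  T[6,7] 'ab' = {S,X2}  orig:{S}
  T[0,2] 'aba' = ∅
  T[1,3] 'bab' = {B,S,X2}  orig:{B,S}
  T[2,4] 'abb' = {A,S,X2}  orig:{A,S}
  T[3,5] 'bba' = ∅
  T[4,6] 'baa' = {B,S,X2}  orig:{B,S}
  T[5,7] 'aab' = {A,S,X2}  orig:{A,S}
  T[0,3] 'abab' = {A,S,X2}  orig:{A,S}
  T[1,4] 'babb' = {B,S,X2}  orig:{B,S}
  T[2,5] 'abba' = ∅
  T[3,6] 'bbaa' = {B,S,X2}  orig:{B,S}
  T[4,7] 'baab' = {B,S,X2}  orig:{B,S}
  T[0,4] 'ababb' = {A,S,X2}  orig:{A,S}
  T[1,5] 'babba' = ∅
  T[2,6] 'abbaa' = {A,S,X2}  orig:{A,S}
  T[3,7] 'bbaab' = {B,S,X2}  orig:{B,S}
  T[0,5] 'ababba' = ∅
  T[1,6] 'babbaa' = {B,S,X2}  orig:{B,S}
  T[2,7] 'abbaab' = {A,S,X2}  orig:{A,S}
  T[0,6] 'ababbaa' = {A,S,X2}  orig:{A,S}
  T[1,7] 'babbaab' = {B,S,X2}  orig:{B,S}
  T[0,7] 'ababbaab' = {A,S,X2}  orig:{A,S}

Original NTs in T[0,7] deriving "ababbaab": ["A", "S"]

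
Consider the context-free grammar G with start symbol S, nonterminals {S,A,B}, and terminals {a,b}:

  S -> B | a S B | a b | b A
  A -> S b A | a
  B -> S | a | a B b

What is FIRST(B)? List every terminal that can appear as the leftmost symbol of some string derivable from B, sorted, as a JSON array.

FIRST iteration:
round 1:
  A via A→a: +{a}
  B via B→a: +{a}
  S via S→B: +{a}
  S via S→b A: +{b}
  FIRST(S)={a,b}  FIRST(A)={a}  FIRST(B)={a}
round 2:
  A via A→S b A: +{b}
  B via B→S: +{b}
  FIRST(S)={a,b}  FIRST(A)={a,b}  FIRST(B)={a,b}
round 3: — fixpoint
  FIRST(S)={a,b}  FIRST(A)={a,b}  FIRST(B)={a,b}

FIRST(B) = ["a", "b"]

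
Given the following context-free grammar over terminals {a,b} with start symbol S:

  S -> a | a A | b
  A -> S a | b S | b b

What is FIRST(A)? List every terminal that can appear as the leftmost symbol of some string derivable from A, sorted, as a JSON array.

FIRST sets, iterate to fixpoint:
iter 1:
  A via A→b S: +{b}
  S via S→a: +{a}
  S via S→b: +{b}
  S: {a,b}  A: {b}
iter 2:
  A via A→S a: +{a}
  S: {a,b}  A: {a,b}
iter 3: (no change)
  S: {a,b}  A: {a,b}

FIRST(A) = ["a", "b"]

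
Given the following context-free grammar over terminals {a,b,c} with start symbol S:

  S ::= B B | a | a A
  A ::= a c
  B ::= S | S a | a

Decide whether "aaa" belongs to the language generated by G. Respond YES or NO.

CNF form of G:
  S -> B B | T0 A | a
  A -> T0 T1
  B -> B B | S T0 | T0 A | a
  T0 -> a
  T1 -> c

Fill CYK table bottom-up:
  cell(0,0) a: {B,S,T0}  orig:{B,S}
  cell(1,1) a: {B,S,T0}  orig:{B,S}
  cell(2,2) a: {B,S,T0}  orig:{B,S}
  cell(0,1) aa: {B,S}
  cell(1,2) aa: {B,S}
  cell(0,2) aaa: {B,S}

S ∈ T[0,2] ⇒ YES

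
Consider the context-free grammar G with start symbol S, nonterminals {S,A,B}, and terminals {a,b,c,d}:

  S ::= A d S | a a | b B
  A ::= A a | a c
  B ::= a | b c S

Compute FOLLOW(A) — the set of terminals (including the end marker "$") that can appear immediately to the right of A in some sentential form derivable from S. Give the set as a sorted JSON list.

FIRST sets, iterate to fixpoint:
round 1:
  A via A→a c: +{a}
  B via B→a: +{a}
  B via B→b c S: +{b}
  S via S→A d S: +{a}
  S via S→b B: +{b}
  FIRST[S]={a,b}  FIRST[A]={a}  FIRST[B]={a,b}
round 2: (no change)
  FIRST[S]={a,b}  FIRST[A]={a}  FIRST[B]={a,b}

Compute FOLLOW by fixpoint:
initialize: $ ∈ FOLLOW(S)
pass 1:
  A→A a: FOLLOW(A) ⊇ FIRST(a) = {a}; new: +{a}
  S→A d S: FOLLOW(A) ⊇ FIRST(d) = {d}; new: +{d}
  S→b B: FOLLOW(B) ⊇ FOLLOW(S) ⊇ {$}; new: +{$}
  FOLLOW(S)={$}  FOLLOW(A)={a,d}  FOLLOW(B)={$}
pass 2: (no change)
  FOLLOW(S)={$}  FOLLOW(A)={a,d}  FOLLOW(B)={$}

FOLLOW(A) = ["a", "d"]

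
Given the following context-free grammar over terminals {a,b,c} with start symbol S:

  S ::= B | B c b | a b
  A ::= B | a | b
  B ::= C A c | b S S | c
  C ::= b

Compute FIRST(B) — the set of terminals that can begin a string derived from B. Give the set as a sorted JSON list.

FIRST iteration:
iter 1:
  A via A→a: +{a}
  A via A→b: +{b}
  B via B→b S S: +{b}
  B via B→c: +{c}
  C via C→b: +{b}
  S via S→B: +{b,c}
  S via S→a b: +{a}
  FIRST[S]={a,b,c}  FIRST[A]={a,b}  FIRST[B]={b,c}  FIRST[C]={b}
iter 2:
  A via A→B: +{c}
  FIRST[S]={a,b,c}  FIRST[A]={a,b,c}  FIRST[B]={b,c}  FIRST[C]={b}
iter 3: (no change)
  FIRST[S]={a,b,c}  FIRST[A]={a,b,c}  FIRST[B]={b,c}  FIRST[C]={b}

FIRST(B) = ["b", "c"]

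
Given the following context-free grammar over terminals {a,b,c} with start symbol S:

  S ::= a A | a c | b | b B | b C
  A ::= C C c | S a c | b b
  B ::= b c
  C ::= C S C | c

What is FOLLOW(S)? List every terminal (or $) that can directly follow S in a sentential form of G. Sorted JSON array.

FIRST iteration:
round 1:
  A via A→b b: +{b}
  B via B→b c: +{b}
  C via C→c: +{c}
  S via S→a A: +{a}
  S via S→b: +{b}
  FIRST[S]={a,b}  FIRST[A]={b}  FIRST[B]={b}  FIRST[C]={c}
round 2:
  A via A→C C c: +{c}
  A via A→S a c: +{a}
  FIRST[S]={a,b}  FIRST[A]={a,b,c}  FIRST[B]={b}  FIRST[C]={c}
round 3: (stable)
  FIRST[S]={a,b}  FIRST[A]={a,b,c}  FIRST[B]={b}  FIRST[C]={c}

FOLLOW iteration:
seed FOLLOW(S) with $
iter 1:
  A→C C c: FOLLOW(C) ⊇ FIRST(C) = {c}; new: +{c}
  A→S a c: FOLLOW(S) ⊇ FIRST(a) = {a}; new: +{a}
  C→C S C: FOLLOW(C) ⊇ FIRST(S) = {a,b}; new: +{a,b}
  C→C S C: FOLLOW(S) ⊇ FIRST(C) = {c}; new: +{c}
  S→a A: FOLLOW(A) ⊇ FOLLOW(S) ⊇ {$,a,c}; new: +{$,a,c}
  S→b B: FOLLOW(B) ⊇ FOLLOW(S) ⊇ {$,a,c}; new: +{$,a,c}
  S→b C: FOLLOW(C) ⊇ FOLLOW(S) ⊇ {$,a,c}; new: +{$}
  S: {$,a,c}  A: {$,a,c}  B: {$,a,c}  C: {$,a,b,c}
iter 2: — fixpoint
  S: {$,a,c}  A: {$,a,c}  B: {$,a,c}  C: {$,a,b,c}

FOLLOW(S) = ["$", "a", "c"]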